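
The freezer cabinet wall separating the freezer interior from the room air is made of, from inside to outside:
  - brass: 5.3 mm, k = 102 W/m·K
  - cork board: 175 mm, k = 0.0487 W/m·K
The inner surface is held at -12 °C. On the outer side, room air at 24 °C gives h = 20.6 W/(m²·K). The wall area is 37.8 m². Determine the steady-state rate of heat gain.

Q ≈ 374 W

Model the wall as resistances in series:
R_brass = L/(kA) = 0.0053/(102×37.8) = 1.375×10^-6 K/W
R_cork board = L/(kA) = 0.175/(0.0487×37.8) = 0.09506 K/W
R_outer film = 1/(h_o·A) = 1/(20.6×37.8) = 0.001284 K/W
R_total = 0.09635 K/W
Q = ΔT / R_total = 36 / 0.09635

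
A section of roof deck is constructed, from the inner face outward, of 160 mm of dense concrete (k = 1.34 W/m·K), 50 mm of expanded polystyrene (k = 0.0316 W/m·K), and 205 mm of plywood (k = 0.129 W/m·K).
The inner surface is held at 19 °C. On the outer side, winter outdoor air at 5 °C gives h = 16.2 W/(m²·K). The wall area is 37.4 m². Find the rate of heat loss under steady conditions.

Treating each layer as a thermal resistance in series:
R_dense concrete = L/(kA) = 0.16/(1.34×37.4) = 0.003193 K/W
R_expanded polystyrene = L/(kA) = 0.05/(0.0316×37.4) = 0.04231 K/W
R_plywood = L/(kA) = 0.205/(0.129×37.4) = 0.04249 K/W
R_outer film = 1/(h_o·A) = 1/(16.2×37.4) = 0.00165 K/W
R_total = 0.08964 K/W
Q = ΔT / R_total = 14 / 0.08964

Q ≈ 156 W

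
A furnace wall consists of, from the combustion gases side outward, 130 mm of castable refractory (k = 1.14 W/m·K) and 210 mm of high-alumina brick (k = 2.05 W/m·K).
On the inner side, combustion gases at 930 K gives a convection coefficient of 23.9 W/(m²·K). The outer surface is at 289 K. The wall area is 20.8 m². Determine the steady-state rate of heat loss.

Q ≈ 51600 W

Model the wall as resistances in series:
R_inner film = 1/(h_i·A) = 1/(23.9×20.8) = 0.002012 K/W
R_castable refractory = L/(kA) = 0.13/(1.14×20.8) = 0.005482 K/W
R_high-alumina brick = L/(kA) = 0.21/(2.05×20.8) = 0.004925 K/W
R_total = 0.01242 K/W
Q = ΔT / R_total = 641 / 0.01242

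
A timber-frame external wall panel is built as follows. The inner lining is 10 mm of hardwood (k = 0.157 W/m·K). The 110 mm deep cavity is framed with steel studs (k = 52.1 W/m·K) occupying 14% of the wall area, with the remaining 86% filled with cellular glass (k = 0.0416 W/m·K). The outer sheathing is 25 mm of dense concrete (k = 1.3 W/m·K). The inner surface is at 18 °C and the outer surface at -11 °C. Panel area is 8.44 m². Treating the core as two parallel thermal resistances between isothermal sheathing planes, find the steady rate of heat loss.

Sheathing layers in series; stud and cavity paths in parallel between them.
R_inner = 0.01/(0.157×8.44) = 0.007547 K/W
R_stud  = 0.11/(52.1×0.14×8.44) = 0.001787 K/W
R_cav   = 0.11/(0.0416×0.86×8.44) = 0.3643 K/W
1/R_core = 1/R_stud + 1/R_cav → R_core = 0.001778 K/W
R_outer = 0.025/(1.3×8.44) = 0.002279 K/W
R_total = 0.0116 K/W
Q = ΔT/R_total = 29/0.0116

Q ≈ 2500 W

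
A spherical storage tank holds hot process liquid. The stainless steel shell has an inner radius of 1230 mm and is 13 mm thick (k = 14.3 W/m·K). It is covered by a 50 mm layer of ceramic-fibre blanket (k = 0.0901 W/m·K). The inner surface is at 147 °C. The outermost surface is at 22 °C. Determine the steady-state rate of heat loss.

Radial (spherical) resistances in series:
R_stainless steel shell = (1/1.23 − 1/1.243)/(4π×14.3) = 4.732×10^-5 K/W
R_ceramic-fibre blanket = (1/1.243 − 1/1.293)/(4π×0.0901) = 0.02748 K/W
R_total = 0.02752 K/W
Q = ΔT/R_total = 125/0.02752

Q ≈ 4540 W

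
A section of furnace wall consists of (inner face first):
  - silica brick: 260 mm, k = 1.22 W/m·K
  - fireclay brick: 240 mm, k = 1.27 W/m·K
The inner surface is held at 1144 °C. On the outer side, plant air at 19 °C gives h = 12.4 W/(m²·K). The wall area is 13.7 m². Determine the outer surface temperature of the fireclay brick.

Thermal resistances in series:
R_silica brick = L/(kA) = 0.26/(1.22×13.7) = 0.01556 K/W
R_fireclay brick = L/(kA) = 0.24/(1.27×13.7) = 0.01379 K/W
R_outer film = 1/(h_o·A) = 1/(12.4×13.7) = 0.005887 K/W
R_total = 0.03524 K/W;  Q = ΔT/R_total = 1125/0.03524 = 31930 W
T_interface = T_inner − Q·ΣR(inner→interface) = 1144 − 31900×0.02935

T ≈ 207 °C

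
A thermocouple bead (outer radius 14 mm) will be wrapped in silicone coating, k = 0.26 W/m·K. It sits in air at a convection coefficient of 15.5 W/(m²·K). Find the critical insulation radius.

For a sphere r_cr = 2k/h = 2×0.26/15.5
r_cr = 33.5 mm; since the bare radius (14 mm) is below r_cr, adding a thin layer of insulation will *increase* heat loss.

r_cr ≈ 33.5 mm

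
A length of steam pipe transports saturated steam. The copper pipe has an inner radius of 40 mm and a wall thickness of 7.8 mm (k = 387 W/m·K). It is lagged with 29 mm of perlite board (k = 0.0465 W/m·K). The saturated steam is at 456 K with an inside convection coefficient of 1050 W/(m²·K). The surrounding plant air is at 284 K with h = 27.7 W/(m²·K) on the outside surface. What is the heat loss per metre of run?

Treating each annulus and film as a series resistance:
R_inner film = 1/(h_i·2πr₁L) = 1/(1050×2π×0.04×1) = 0.003789 K/W
R_copper pipe wall = ln(47.8/40)/(2π×387×1) = 7.326×10^-5 K/W
R_perlite board = ln(76.8/47.8)/(2π×0.0465×1) = 1.623 K/W
R_outer film = 1/(h_o·2πr_oL) = 1/(27.7×2π×0.0768×1) = 0.07481 K/W
R_total = 1.702 K/W
Q = ΔT/R_total = 172/1.702

q′ ≈ 101 W/m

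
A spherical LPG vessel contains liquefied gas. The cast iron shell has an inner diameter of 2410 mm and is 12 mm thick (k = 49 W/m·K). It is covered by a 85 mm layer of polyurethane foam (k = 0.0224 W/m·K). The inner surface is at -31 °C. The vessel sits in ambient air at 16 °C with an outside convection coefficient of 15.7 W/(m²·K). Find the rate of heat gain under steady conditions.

Q ≈ 243 W

Radial (spherical) resistances in series:
R_cast iron shell = (1/1.205 − 1/1.217)/(4π×49) = 1.329×10^-5 K/W
R_polyurethane foam = (1/1.217 − 1/1.302)/(4π×0.0224) = 0.1906 K/W
R_outer film = 1/(h·4πr_o²) = 1/(15.7×4π×1.302²) = 0.00299 K/W
R_total = 0.1936 K/W
Q = ΔT/R_total = 47/0.1936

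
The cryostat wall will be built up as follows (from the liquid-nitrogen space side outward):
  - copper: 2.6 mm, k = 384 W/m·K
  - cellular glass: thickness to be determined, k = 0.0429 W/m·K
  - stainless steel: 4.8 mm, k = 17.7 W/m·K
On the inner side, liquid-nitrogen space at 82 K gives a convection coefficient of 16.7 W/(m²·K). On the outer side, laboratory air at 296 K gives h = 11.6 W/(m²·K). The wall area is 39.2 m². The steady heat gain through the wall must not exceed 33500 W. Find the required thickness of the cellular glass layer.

L ≈ 4.46 mm

Using the resistance-network approach (series):
R_inner film = 1/(h_i·A) = 1/(16.7×39.2) = 0.001528 K/W
R_copper = L/(kA) = 0.0026/(384×39.2) = 1.727×10^-7 K/W
R_stainless steel = L/(kA) = 0.0048/(17.7×39.2) = 6.918×10^-6 K/W
R_outer film = 1/(h_o·A) = 1/(11.6×39.2) = 0.002199 K/W
Sum of the known resistances R_other = 0.003734 K/W
Required total resistance R_tot = ΔT/Q_allow = 214/33500 = 0.006388 K/W
R_cellular glass = R_tot − R_other = 0.002654 K/W
L = R·k·A = 0.002654×0.0429×39.2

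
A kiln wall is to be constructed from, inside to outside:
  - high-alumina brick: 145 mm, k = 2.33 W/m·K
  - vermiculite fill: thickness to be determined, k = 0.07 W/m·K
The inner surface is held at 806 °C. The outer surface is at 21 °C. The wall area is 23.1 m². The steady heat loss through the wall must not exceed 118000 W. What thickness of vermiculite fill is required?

L ≈ 6.4 mm

Treating each layer as a thermal resistance in series:
R_high-alumina brick = L/(kA) = 0.145/(2.33×23.1) = 0.002694 K/W
Sum of the known resistances R_other = 0.002694 K/W
Required total resistance R_tot = ΔT/Q_allow = 785/118000 = 0.006653 K/W
R_vermiculite fill = R_tot − R_other = 0.003959 K/W
L = R·k·A = 0.003959×0.07×23.1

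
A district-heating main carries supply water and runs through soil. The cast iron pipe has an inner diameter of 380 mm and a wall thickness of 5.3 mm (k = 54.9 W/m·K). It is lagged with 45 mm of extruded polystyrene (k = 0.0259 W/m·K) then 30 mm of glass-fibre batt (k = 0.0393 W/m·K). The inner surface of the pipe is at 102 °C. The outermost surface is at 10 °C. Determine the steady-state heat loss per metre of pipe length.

q′ ≈ 52.6 W/m

For a radial system each layer contributes R = ln(r_out/r_in)/(2πkL); films add R = 1/(hA).
R_cast iron pipe wall = ln(195.3/190)/(2π×54.9×1) = 7.976×10^-5 K/W
R_extruded polystyrene = ln(240.3/195.3)/(2π×0.0259×1) = 1.274 K/W
R_glass-fibre batt = ln(270.3/240.3)/(2π×0.0393×1) = 0.4764 K/W
R_total = 1.751 K/W
Q = ΔT/R_total = 92/1.751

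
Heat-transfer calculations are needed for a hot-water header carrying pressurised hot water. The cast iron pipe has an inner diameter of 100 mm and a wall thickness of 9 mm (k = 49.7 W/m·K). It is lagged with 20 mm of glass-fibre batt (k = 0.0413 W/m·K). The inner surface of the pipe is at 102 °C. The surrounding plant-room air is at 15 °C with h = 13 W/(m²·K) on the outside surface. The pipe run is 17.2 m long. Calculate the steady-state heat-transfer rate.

Treating each annulus and film as a series resistance:
R_cast iron pipe wall = ln(59/50)/(2π×49.7×17.2) = 3.082×10^-5 K/W
R_glass-fibre batt = ln(79/59)/(2π×0.0413×17.2) = 0.0654 K/W
R_outer film = 1/(h_o·2πr_oL) = 1/(13×2π×0.079×17.2) = 0.00901 K/W
R_total = 0.07444 K/W
Q = ΔT/R_total = 87/0.07444

Q ≈ 1170 W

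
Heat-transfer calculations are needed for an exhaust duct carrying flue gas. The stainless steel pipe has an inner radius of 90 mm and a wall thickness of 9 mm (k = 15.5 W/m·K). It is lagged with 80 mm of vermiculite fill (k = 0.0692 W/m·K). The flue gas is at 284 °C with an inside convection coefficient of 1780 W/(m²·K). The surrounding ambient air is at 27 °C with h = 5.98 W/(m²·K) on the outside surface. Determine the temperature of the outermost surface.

T ≈ 52.3 °C

Radial resistances (cylindrical: R_cond = ln(r_o/r_i)/(2πkL), R_conv = 1/(h·2πrL)):
R_inner film = 1/(h_i·2πr₁L) = 1/(1780×2π×0.09×1) = 9.935×10^-4 K/W
R_stainless steel pipe wall = ln(99/90)/(2π×15.5×1) = 9.787×10^-4 K/W
R_vermiculite fill = ln(179/99)/(2π×0.0692×1) = 1.362 K/W
R_outer film = 1/(h_o·2πr_oL) = 1/(5.98×2π×0.179×1) = 0.1487 K/W
R_total = 1.513 K/W
Q = ΔT/R_total = 257/1.513
Q = 170 W/m
T_interface = T_inner − Q·ΣR(inner→interface) = 284 − 170×1.364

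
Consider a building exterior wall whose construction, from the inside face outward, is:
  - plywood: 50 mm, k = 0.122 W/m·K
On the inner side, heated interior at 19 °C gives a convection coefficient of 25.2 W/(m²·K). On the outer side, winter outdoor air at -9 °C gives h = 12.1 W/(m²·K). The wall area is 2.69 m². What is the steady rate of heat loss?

Using the resistance-network approach (series):
R_inner film = 1/(h_i·A) = 1/(25.2×2.69) = 0.01475 K/W
R_plywood = L/(kA) = 0.05/(0.122×2.69) = 0.1524 K/W
R_outer film = 1/(h_o·A) = 1/(12.1×2.69) = 0.03072 K/W
R_total = 0.1978 K/W
Q = ΔT / R_total = 28 / 0.1978

Q ≈ 142 W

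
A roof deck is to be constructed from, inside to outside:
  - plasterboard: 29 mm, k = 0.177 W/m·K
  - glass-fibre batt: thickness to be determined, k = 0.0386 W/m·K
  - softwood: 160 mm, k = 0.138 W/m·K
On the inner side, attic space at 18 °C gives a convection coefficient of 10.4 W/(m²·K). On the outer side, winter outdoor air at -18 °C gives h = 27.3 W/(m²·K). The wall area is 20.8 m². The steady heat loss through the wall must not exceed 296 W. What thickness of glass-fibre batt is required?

L ≈ 41.4 mm

Model the wall as resistances in series:
R_inner film = 1/(h_i·A) = 1/(10.4×20.8) = 0.004623 K/W
R_plasterboard = L/(kA) = 0.029/(0.177×20.8) = 0.007877 K/W
R_softwood = L/(kA) = 0.16/(0.138×20.8) = 0.05574 K/W
R_outer film = 1/(h_o·A) = 1/(27.3×20.8) = 0.001761 K/W
Sum of the known resistances R_other = 0.07 K/W
Required total resistance R_tot = ΔT/Q_allow = 36/296 = 0.1216 K/W
R_glass-fibre batt = R_tot − R_other = 0.05162 K/W
L = R·k·A = 0.05162×0.0386×20.8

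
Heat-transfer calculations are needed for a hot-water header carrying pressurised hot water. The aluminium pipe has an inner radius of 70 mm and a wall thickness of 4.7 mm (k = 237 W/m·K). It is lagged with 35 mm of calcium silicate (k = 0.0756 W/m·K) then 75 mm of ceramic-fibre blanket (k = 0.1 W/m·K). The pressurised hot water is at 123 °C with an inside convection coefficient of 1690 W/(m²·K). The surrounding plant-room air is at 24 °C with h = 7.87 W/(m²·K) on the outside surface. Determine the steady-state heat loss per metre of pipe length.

For a radial system each layer contributes R = ln(r_out/r_in)/(2πkL); films add R = 1/(hA).
R_inner film = 1/(h_i·2πr₁L) = 1/(1690×2π×0.07×1) = 0.001345 K/W
R_aluminium pipe wall = ln(74.7/70)/(2π×237×1) = 4.364×10^-5 K/W
R_calcium silicate = ln(109.7/74.7)/(2π×0.0756×1) = 0.809 K/W
R_ceramic-fibre blanket = ln(184.7/109.7)/(2π×0.1×1) = 0.8292 K/W
R_outer film = 1/(h_o·2πr_oL) = 1/(7.87×2π×0.1847×1) = 0.1095 K/W
R_total = 1.749 K/W
Q = ΔT/R_total = 99/1.749

q′ ≈ 56.6 W/m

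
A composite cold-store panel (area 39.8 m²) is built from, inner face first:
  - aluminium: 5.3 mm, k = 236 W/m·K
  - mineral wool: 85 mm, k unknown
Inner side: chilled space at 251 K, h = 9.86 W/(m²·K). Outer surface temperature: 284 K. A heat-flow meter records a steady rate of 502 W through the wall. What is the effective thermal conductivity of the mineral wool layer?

Series thermal resistances:
R_inner film = 1/(h_i·A) = 1/(9.86×39.8) = 0.002548 K/W
R_aluminium = L/(kA) = 0.0053/(236×39.8) = 5.643×10^-7 K/W
Sum of known resistances R_other = 0.002549 K/W
Total R = ΔT/Q = 33/502 = 0.06574 K/W
R_mineral wool = R_total − R_other = 0.06319 K/W
k = L/(R·A) = 0.085/(0.06319×39.8)

k ≈ 0.0338 W/(m·K)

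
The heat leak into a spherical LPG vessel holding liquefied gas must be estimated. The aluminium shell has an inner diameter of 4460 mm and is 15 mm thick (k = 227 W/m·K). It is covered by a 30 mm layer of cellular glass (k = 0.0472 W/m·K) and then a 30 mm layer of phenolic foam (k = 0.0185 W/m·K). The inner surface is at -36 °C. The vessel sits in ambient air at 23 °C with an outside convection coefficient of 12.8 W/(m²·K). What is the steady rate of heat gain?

Q ≈ 1650 W

Spherical conduction: R = (1/r_in − 1/r_out)/(4πk) per layer; series-sum.
R_aluminium shell = (1/2.23 − 1/2.245)/(4π×227) = 1.05×10^-6 K/W
R_cellular glass = (1/2.245 − 1/2.275)/(4π×0.0472) = 0.009903 K/W
R_phenolic foam = (1/2.275 − 1/2.305)/(4π×0.0185) = 0.02461 K/W
R_outer film = 1/(h·4πr_o²) = 1/(12.8×4π×2.305²) = 0.00117 K/W
R_total = 0.03568 K/W
Q = ΔT/R_total = 59/0.03568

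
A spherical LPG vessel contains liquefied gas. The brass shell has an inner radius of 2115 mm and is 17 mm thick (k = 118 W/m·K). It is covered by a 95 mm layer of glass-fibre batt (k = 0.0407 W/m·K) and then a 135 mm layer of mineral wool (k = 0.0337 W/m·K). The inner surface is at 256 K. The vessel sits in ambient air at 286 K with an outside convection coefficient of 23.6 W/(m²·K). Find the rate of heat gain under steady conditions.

Q ≈ 299 W

Spherical conduction: R = (1/r_in − 1/r_out)/(4πk) per layer; series-sum.
R_brass shell = (1/2.115 − 1/2.132)/(4π×118) = 2.542×10^-6 K/W
R_glass-fibre batt = (1/2.132 − 1/2.227)/(4π×0.0407) = 0.03912 K/W
R_mineral wool = (1/2.227 − 1/2.362)/(4π×0.0337) = 0.0606 K/W
R_outer film = 1/(h·4πr_o²) = 1/(23.6×4π×2.362²) = 6.044×10^-4 K/W
R_total = 0.1003 K/W
Q = ΔT/R_total = 30/0.1003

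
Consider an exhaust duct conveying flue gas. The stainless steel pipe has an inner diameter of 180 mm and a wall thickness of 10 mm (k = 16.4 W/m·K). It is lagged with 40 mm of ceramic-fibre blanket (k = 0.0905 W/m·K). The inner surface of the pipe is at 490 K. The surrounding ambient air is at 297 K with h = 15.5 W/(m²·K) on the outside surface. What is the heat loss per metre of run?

q′ ≈ 290 W/m

Radial resistances (cylindrical: R_cond = ln(r_o/r_i)/(2πkL), R_conv = 1/(h·2πrL)):
R_stainless steel pipe wall = ln(100/90)/(2π×16.4×1) = 0.001022 K/W
R_ceramic-fibre blanket = ln(140/100)/(2π×0.0905×1) = 0.5917 K/W
R_outer film = 1/(h_o·2πr_oL) = 1/(15.5×2π×0.14×1) = 0.07334 K/W
R_total = 0.6661 K/W
Q = ΔT/R_total = 193/0.6661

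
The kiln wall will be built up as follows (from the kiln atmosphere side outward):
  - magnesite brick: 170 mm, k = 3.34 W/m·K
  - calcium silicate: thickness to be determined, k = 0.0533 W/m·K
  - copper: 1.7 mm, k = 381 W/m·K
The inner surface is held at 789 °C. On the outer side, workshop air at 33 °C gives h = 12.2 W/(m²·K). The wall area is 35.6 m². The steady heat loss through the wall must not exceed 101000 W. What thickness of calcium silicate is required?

L ≈ 7.12 mm

Model the wall as resistances in series:
R_magnesite brick = L/(kA) = 0.17/(3.34×35.6) = 0.00143 K/W
R_copper = L/(kA) = 0.0017/(381×35.6) = 1.253×10^-7 K/W
R_outer film = 1/(h_o·A) = 1/(12.2×35.6) = 0.002302 K/W
Sum of the known resistances R_other = 0.003732 K/W
Required total resistance R_tot = ΔT/Q_allow = 756/101000 = 0.007485 K/W
R_calcium silicate = R_tot − R_other = 0.003753 K/W
L = R·k·A = 0.003753×0.0533×35.6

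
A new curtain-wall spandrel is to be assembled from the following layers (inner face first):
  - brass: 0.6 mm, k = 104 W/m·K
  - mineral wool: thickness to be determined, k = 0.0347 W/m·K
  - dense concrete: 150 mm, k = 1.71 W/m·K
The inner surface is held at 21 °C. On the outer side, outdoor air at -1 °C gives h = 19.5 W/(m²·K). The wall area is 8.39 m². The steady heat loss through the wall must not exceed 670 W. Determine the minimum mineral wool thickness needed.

L ≈ 4.74 mm

Treating each layer as a thermal resistance in series:
R_brass = L/(kA) = 0.0006/(104×8.39) = 6.876×10^-7 K/W
R_dense concrete = L/(kA) = 0.15/(1.71×8.39) = 0.01046 K/W
R_outer film = 1/(h_o·A) = 1/(19.5×8.39) = 0.006112 K/W
Sum of the known resistances R_other = 0.01657 K/W
Required total resistance R_tot = ΔT/Q_allow = 22/670 = 0.03284 K/W
R_mineral wool = R_tot − R_other = 0.01627 K/W
L = R·k·A = 0.01627×0.0347×8.39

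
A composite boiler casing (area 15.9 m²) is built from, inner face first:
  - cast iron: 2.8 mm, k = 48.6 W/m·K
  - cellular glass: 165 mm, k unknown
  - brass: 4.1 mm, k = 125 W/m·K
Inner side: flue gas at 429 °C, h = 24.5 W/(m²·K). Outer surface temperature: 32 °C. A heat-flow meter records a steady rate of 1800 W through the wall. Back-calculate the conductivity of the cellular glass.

Treating each layer as a thermal resistance in series:
R_inner film = 1/(h_i·A) = 1/(24.5×15.9) = 0.002567 K/W
R_cast iron = L/(kA) = 0.0028/(48.6×15.9) = 3.623×10^-6 K/W
R_brass = L/(kA) = 0.0041/(125×15.9) = 2.063×10^-6 K/W
Sum of known resistances R_other = 0.002573 K/W
Total R = ΔT/Q = 397/1800 = 0.2206 K/W
R_cellular glass = R_total − R_other = 0.218 K/W
k = L/(R·A) = 0.165/(0.218×15.9)

k ≈ 0.0476 W/(m·K)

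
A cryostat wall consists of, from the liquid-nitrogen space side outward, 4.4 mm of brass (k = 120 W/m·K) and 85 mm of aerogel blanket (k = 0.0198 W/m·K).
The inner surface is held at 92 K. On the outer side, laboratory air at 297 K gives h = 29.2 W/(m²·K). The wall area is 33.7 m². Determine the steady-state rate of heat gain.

Q ≈ 1600 W

Using the resistance-network approach (series):
R_brass = L/(kA) = 0.0044/(120×33.7) = 1.088×10^-6 K/W
R_aerogel blanket = L/(kA) = 0.085/(0.0198×33.7) = 0.1274 K/W
R_outer film = 1/(h_o·A) = 1/(29.2×33.7) = 0.001016 K/W
R_total = 0.1284 K/W
Q = ΔT / R_total = 205 / 0.1284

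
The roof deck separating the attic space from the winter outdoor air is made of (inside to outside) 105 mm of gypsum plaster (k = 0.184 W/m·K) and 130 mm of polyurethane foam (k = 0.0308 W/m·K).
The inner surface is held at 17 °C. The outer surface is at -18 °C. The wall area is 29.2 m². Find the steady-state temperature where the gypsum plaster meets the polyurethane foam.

T ≈ 12.8 °C

Using the resistance-network approach (series):
R_gypsum plaster = L/(kA) = 0.105/(0.184×29.2) = 0.01954 K/W
R_polyurethane foam = L/(kA) = 0.13/(0.0308×29.2) = 0.1445 K/W
R_total = 0.1641 K/W;  Q = ΔT/R_total = 35/0.1641 = 213.3 W
T_interface = T_inner − Q·ΣR(inner→interface) = 17 − 213×0.01954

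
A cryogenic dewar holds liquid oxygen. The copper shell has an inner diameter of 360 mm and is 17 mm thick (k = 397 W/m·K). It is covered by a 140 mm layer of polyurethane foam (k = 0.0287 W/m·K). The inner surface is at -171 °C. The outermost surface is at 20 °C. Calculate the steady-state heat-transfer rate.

Spherical conduction: R = (1/r_in − 1/r_out)/(4πk) per layer; series-sum.
R_copper shell = (1/0.18 − 1/0.197)/(4π×397) = 9.61×10^-5 K/W
R_polyurethane foam = (1/0.197 − 1/0.337)/(4π×0.0287) = 5.847 K/W
R_total = 5.847 K/W
Q = ΔT/R_total = 191/5.847

Q ≈ 32.7 W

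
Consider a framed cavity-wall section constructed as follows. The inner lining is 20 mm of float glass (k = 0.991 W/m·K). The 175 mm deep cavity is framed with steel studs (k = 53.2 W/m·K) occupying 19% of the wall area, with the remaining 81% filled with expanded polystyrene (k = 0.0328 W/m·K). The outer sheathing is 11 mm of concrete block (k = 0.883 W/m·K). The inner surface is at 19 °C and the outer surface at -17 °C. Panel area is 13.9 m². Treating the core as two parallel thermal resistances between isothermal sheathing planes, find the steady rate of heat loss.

Sheathing layers in series; stud and cavity paths in parallel between them.
R_inner = 0.02/(0.991×13.9) = 0.001452 K/W
R_stud  = 0.175/(53.2×0.19×13.9) = 0.001246 K/W
R_cav   = 0.175/(0.0328×0.81×13.9) = 0.4739 K/W
1/R_core = 1/R_stud + 1/R_cav → R_core = 0.001242 K/W
R_outer = 0.011/(0.883×13.9) = 8.962×10^-4 K/W
R_total = 0.00359 K/W
Q = ΔT/R_total = 36/0.00359

Q ≈ 10000 W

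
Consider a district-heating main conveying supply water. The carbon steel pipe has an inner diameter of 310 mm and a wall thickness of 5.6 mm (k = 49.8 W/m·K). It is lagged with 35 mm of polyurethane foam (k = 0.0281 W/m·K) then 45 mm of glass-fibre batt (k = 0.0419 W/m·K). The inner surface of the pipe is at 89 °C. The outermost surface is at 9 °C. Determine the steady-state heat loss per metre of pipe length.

q′ ≈ 42 W/m

For a radial system each layer contributes R = ln(r_out/r_in)/(2πkL); films add R = 1/(hA).
R_carbon steel pipe wall = ln(160.6/155)/(2π×49.8×1) = 1.134×10^-4 K/W
R_polyurethane foam = ln(195.6/160.6)/(2π×0.0281×1) = 1.117 K/W
R_glass-fibre batt = ln(240.6/195.6)/(2π×0.0419×1) = 0.7865 K/W
R_total = 1.903 K/W
Q = ΔT/R_total = 80/1.903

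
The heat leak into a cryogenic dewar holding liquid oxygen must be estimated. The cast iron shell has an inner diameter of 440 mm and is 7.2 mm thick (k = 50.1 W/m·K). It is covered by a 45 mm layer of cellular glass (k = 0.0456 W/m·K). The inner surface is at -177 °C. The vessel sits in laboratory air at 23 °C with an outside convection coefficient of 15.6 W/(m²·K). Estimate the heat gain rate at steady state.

Spherical conduction: R = (1/r_in − 1/r_out)/(4πk) per layer; series-sum.
R_cast iron shell = (1/0.22 − 1/0.2272)/(4π×50.1) = 2.288×10^-4 K/W
R_cellular glass = (1/0.2272 − 1/0.2722)/(4π×0.0456) = 1.27 K/W
R_outer film = 1/(h·4πr_o²) = 1/(15.6×4π×0.2722²) = 0.06885 K/W
R_total = 1.339 K/W
Q = ΔT/R_total = 200/1.339

Q ≈ 149 W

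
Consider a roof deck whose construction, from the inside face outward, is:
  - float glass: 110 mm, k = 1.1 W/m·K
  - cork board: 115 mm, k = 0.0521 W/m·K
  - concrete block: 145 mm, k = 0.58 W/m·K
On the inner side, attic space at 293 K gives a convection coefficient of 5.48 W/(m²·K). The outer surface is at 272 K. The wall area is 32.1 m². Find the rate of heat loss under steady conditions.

Using the resistance-network approach (series):
R_inner film = 1/(h_i·A) = 1/(5.48×32.1) = 0.005685 K/W
R_float glass = L/(kA) = 0.11/(1.1×32.1) = 0.003115 K/W
R_cork board = L/(kA) = 0.115/(0.0521×32.1) = 0.06876 K/W
R_concrete block = L/(kA) = 0.145/(0.58×32.1) = 0.007788 K/W
R_total = 0.08535 K/W
Q = ΔT / R_total = 21 / 0.08535

Q ≈ 246 W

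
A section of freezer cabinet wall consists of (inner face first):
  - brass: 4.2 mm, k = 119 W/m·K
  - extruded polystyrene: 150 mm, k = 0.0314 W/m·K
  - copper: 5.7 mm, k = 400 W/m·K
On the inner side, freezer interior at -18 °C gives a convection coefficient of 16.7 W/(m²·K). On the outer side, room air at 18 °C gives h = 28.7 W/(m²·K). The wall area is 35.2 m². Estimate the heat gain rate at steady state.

Model the wall as resistances in series:
R_inner film = 1/(h_i·A) = 1/(16.7×35.2) = 0.001701 K/W
R_brass = L/(kA) = 0.0042/(119×35.2) = 1.003×10^-6 K/W
R_extruded polystyrene = L/(kA) = 0.15/(0.0314×35.2) = 0.1357 K/W
R_copper = L/(kA) = 0.0057/(400×35.2) = 4.048×10^-7 K/W
R_outer film = 1/(h_o·A) = 1/(28.7×35.2) = 9.899×10^-4 K/W
R_total = 0.1384 K/W
Q = ΔT / R_total = 36 / 0.1384

Q ≈ 260 W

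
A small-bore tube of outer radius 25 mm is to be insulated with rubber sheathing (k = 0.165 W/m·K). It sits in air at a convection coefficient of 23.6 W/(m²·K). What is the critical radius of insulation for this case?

For a cylinder r_cr = k/h = 0.165/23.6
r_cr = 6.99 mm; since the bare radius (25 mm) is above r_cr, any added insulation will reduce heat loss.

r_cr ≈ 6.99 mm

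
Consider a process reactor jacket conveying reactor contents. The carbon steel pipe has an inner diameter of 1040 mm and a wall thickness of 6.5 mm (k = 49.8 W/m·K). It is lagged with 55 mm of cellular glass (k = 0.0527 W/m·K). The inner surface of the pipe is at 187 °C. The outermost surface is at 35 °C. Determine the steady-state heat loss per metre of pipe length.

Cylindrical conduction, so R = ln(r₂/r₁)/(2πkL) per layer, in series:
R_carbon steel pipe wall = ln(526.5/520)/(2π×49.8×1) = 3.97×10^-5 K/W
R_cellular glass = ln(581.5/526.5)/(2π×0.0527×1) = 0.3001 K/W
R_total = 0.3001 K/W
Q = ΔT/R_total = 152/0.3001

q′ ≈ 506 W/m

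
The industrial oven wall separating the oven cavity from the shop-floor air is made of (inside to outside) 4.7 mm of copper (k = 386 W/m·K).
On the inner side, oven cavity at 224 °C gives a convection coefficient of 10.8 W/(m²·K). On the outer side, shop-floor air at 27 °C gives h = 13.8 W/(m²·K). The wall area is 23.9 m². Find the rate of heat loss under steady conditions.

Thermal resistances in series:
R_inner film = 1/(h_i·A) = 1/(10.8×23.9) = 0.003874 K/W
R_copper = L/(kA) = 0.0047/(386×23.9) = 5.095×10^-7 K/W
R_outer film = 1/(h_o·A) = 1/(13.8×23.9) = 0.003032 K/W
R_total = 0.006907 K/W
Q = ΔT / R_total = 197 / 0.006907

Q ≈ 28500 W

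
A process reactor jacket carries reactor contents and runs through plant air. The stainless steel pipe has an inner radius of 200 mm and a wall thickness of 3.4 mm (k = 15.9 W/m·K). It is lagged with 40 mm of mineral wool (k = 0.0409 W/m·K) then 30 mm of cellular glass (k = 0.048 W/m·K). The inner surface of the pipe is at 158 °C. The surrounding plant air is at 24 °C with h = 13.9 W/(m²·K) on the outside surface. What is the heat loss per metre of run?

q′ ≈ 119 W/m

Per-layer cylindrical resistances, series-summed:
R_stainless steel pipe wall = ln(203.4/200)/(2π×15.9×1) = 1.687×10^-4 K/W
R_mineral wool = ln(243.4/203.4)/(2π×0.0409×1) = 0.6986 K/W
R_cellular glass = ln(273.4/243.4)/(2π×0.048×1) = 0.3854 K/W
R_outer film = 1/(h_o·2πr_oL) = 1/(13.9×2π×0.2734×1) = 0.04188 K/W
R_total = 1.126 K/W
Q = ΔT/R_total = 134/1.126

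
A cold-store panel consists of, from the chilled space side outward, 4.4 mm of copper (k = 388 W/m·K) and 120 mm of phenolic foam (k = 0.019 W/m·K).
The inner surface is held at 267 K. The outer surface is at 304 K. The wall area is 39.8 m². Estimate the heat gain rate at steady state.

Thermal resistances in series:
R_copper = L/(kA) = 0.0044/(388×39.8) = 2.849×10^-7 K/W
R_phenolic foam = L/(kA) = 0.12/(0.019×39.8) = 0.1587 K/W
R_total = 0.1587 K/W
Q = ΔT / R_total = 37 / 0.1587

Q ≈ 233 W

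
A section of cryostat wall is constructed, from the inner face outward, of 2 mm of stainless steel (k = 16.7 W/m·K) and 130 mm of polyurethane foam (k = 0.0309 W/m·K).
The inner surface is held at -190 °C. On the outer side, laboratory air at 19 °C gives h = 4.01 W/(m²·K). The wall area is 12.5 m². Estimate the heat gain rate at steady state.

Thermal resistances in series:
R_stainless steel = L/(kA) = 0.002/(16.7×12.5) = 9.581×10^-6 K/W
R_polyurethane foam = L/(kA) = 0.13/(0.0309×12.5) = 0.3366 K/W
R_outer film = 1/(h_o·A) = 1/(4.01×12.5) = 0.01995 K/W
R_total = 0.3565 K/W
Q = ΔT / R_total = 209 / 0.3565

Q ≈ 586 W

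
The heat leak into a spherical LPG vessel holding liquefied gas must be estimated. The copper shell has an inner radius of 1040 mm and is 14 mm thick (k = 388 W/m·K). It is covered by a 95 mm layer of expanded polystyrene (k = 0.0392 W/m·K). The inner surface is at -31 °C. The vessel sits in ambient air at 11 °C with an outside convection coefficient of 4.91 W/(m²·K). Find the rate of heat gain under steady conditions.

Q ≈ 245 W

For a spherical shell R = (1/r₁ − 1/r₂)/(4πk); film R = 1/(h·4πr²). In series:
R_copper shell = (1/1.04 − 1/1.054)/(4π×388) = 2.619×10^-6 K/W
R_expanded polystyrene = (1/1.054 − 1/1.149)/(4π×0.0392) = 0.1592 K/W
R_outer film = 1/(h·4πr_o²) = 1/(4.91×4π×1.149²) = 0.01228 K/W
R_total = 0.1715 K/W
Q = ΔT/R_total = 42/0.1715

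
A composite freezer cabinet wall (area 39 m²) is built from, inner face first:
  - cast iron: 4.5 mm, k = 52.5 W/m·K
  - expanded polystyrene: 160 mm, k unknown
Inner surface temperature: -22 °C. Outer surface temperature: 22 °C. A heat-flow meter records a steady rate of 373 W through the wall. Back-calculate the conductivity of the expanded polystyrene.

k ≈ 0.0348 W/(m·K)

Model the wall as resistances in series:
R_cast iron = L/(kA) = 0.0045/(52.5×39) = 2.198×10^-6 K/W
Sum of known resistances R_other = 2.198×10^-6 K/W
Total R = ΔT/Q = 44/373 = 0.118 K/W
R_expanded polystyrene = R_total − R_other = 0.118 K/W
k = L/(R·A) = 0.16/(0.118×39)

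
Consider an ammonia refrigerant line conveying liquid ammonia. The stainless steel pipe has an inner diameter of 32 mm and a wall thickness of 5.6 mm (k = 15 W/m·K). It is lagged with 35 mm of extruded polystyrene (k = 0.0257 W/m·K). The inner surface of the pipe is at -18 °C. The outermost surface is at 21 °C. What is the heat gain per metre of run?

Cylindrical conduction, so R = ln(r₂/r₁)/(2πkL) per layer, in series:
R_stainless steel pipe wall = ln(21.6/16)/(2π×15×1) = 0.003184 K/W
R_extruded polystyrene = ln(56.6/21.6)/(2π×0.0257×1) = 5.966 K/W
R_total = 5.969 K/W
Q = ΔT/R_total = 39/5.969

q′ ≈ 6.53 W/m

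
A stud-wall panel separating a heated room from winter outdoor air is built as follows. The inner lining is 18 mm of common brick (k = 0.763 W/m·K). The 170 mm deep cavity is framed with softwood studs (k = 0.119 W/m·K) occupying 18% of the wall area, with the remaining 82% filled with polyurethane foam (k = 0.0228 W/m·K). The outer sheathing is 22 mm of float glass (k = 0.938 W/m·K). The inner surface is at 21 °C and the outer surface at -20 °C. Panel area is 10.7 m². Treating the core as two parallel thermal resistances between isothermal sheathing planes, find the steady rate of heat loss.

Sheathing layers in series; stud and cavity paths in parallel between them.
R_inner = 0.018/(0.763×10.7) = 0.002205 K/W
R_stud  = 0.17/(0.119×0.18×10.7) = 0.7417 K/W
R_cav   = 0.17/(0.0228×0.82×10.7) = 0.8498 K/W
1/R_core = 1/R_stud + 1/R_cav → R_core = 0.396 K/W
R_outer = 0.022/(0.938×10.7) = 0.002192 K/W
R_total = 0.4004 K/W
Q = ΔT/R_total = 41/0.4004

Q ≈ 102 W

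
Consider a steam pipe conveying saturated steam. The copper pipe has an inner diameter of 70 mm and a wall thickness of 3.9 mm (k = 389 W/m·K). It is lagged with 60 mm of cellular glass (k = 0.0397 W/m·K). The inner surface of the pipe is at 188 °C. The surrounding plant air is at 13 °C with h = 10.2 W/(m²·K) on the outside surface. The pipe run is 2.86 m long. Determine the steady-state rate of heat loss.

Q ≈ 128 W

Per-layer cylindrical resistances, series-summed:
R_copper pipe wall = ln(38.9/35)/(2π×389×2.86) = 1.511×10^-5 K/W
R_cellular glass = ln(98.9/38.9)/(2π×0.0397×2.86) = 1.308 K/W
R_outer film = 1/(h_o·2πr_oL) = 1/(10.2×2π×0.0989×2.86) = 0.05516 K/W
R_total = 1.363 K/W
Q = ΔT/R_total = 175/1.363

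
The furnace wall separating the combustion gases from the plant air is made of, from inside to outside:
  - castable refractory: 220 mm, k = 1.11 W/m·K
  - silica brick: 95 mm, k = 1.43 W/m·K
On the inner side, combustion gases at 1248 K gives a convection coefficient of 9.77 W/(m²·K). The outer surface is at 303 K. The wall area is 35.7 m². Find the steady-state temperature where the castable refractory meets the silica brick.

T ≈ 474 K

Using the resistance-network approach (series):
R_inner film = 1/(h_i·A) = 1/(9.77×35.7) = 0.002867 K/W
R_castable refractory = L/(kA) = 0.22/(1.11×35.7) = 0.005552 K/W
R_silica brick = L/(kA) = 0.095/(1.43×35.7) = 0.001861 K/W
R_total = 0.01028 K/W;  Q = ΔT/R_total = 945/0.01028 = 91930 W
T_interface = T_inner − Q·ΣR(inner→interface) = 1248 − 91900×0.008419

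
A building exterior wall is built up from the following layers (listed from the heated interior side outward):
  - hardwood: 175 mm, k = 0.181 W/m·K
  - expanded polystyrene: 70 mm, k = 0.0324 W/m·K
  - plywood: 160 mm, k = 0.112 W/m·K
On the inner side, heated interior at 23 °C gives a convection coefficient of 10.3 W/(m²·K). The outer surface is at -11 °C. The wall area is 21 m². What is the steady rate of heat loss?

Model the wall as resistances in series:
R_inner film = 1/(h_i·A) = 1/(10.3×21) = 0.004623 K/W
R_hardwood = L/(kA) = 0.175/(0.181×21) = 0.04604 K/W
R_expanded polystyrene = L/(kA) = 0.07/(0.0324×21) = 0.1029 K/W
R_plywood = L/(kA) = 0.16/(0.112×21) = 0.06803 K/W
R_total = 0.2216 K/W
Q = ΔT / R_total = 34 / 0.2216

Q ≈ 153 W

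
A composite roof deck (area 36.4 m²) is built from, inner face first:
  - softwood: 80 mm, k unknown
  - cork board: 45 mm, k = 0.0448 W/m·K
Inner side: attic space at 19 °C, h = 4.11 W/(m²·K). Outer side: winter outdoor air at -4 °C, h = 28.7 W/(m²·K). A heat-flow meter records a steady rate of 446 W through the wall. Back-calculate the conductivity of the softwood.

k ≈ 0.135 W/(m·K)

Series thermal resistances:
R_inner film = 1/(h_i·A) = 1/(4.11×36.4) = 0.006684 K/W
R_cork board = L/(kA) = 0.045/(0.0448×36.4) = 0.0276 K/W
R_outer film = 1/(h_o·A) = 1/(28.7×36.4) = 9.572×10^-4 K/W
Sum of known resistances R_other = 0.03524 K/W
Total R = ΔT/Q = 23/446 = 0.05157 K/W
R_softwood = R_total − R_other = 0.01633 K/W
k = L/(R·A) = 0.08/(0.01633×36.4)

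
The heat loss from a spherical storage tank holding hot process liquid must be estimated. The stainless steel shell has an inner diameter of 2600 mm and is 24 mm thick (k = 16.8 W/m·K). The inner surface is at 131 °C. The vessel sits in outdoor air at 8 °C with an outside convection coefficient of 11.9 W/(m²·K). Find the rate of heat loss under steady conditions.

Q ≈ 31700 W

Radial (spherical) resistances in series:
R_stainless steel shell = (1/1.3 − 1/1.324)/(4π×16.8) = 6.605×10^-5 K/W
R_outer film = 1/(h·4πr_o²) = 1/(11.9×4π×1.324²) = 0.003815 K/W
R_total = 0.003881 K/W
Q = ΔT/R_total = 123/0.003881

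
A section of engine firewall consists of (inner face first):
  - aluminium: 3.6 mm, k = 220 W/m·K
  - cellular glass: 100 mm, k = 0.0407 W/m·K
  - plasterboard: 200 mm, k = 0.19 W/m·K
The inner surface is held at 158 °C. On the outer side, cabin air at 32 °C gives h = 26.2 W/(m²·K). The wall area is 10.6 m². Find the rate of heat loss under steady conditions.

Series thermal resistances:
R_aluminium = L/(kA) = 0.0036/(220×10.6) = 1.544×10^-6 K/W
R_cellular glass = L/(kA) = 0.1/(0.0407×10.6) = 0.2318 K/W
R_plasterboard = L/(kA) = 0.2/(0.19×10.6) = 0.0993 K/W
R_outer film = 1/(h_o·A) = 1/(26.2×10.6) = 0.003601 K/W
R_total = 0.3347 K/W
Q = ΔT / R_total = 126 / 0.3347

Q ≈ 376 W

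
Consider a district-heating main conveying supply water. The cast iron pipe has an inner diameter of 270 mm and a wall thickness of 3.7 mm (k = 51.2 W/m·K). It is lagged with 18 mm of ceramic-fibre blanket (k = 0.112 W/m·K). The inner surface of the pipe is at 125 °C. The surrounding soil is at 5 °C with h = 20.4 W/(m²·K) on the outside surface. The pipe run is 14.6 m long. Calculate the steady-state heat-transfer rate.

Q ≈ 7850 W

Cylindrical conduction, so R = ln(r₂/r₁)/(2πkL) per layer, in series:
R_cast iron pipe wall = ln(138.7/135)/(2π×51.2×14.6) = 5.757×10^-6 K/W
R_ceramic-fibre blanket = ln(156.7/138.7)/(2π×0.112×14.6) = 0.01188 K/W
R_outer film = 1/(h_o·2πr_oL) = 1/(20.4×2π×0.1567×14.6) = 0.00341 K/W
R_total = 0.01529 K/W
Q = ΔT/R_total = 120/0.01529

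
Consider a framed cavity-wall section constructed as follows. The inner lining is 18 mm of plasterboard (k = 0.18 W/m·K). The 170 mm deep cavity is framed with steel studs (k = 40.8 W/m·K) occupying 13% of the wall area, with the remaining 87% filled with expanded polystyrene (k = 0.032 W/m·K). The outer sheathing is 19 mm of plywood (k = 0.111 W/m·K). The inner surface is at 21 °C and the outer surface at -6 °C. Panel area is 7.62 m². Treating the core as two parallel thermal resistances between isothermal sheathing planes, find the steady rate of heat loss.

Q ≈ 679 W

Sheathing layers in series; stud and cavity paths in parallel between them.
R_inner = 0.018/(0.18×7.62) = 0.01312 K/W
R_stud  = 0.17/(40.8×0.13×7.62) = 0.004206 K/W
R_cav   = 0.17/(0.032×0.87×7.62) = 0.8014 K/W
1/R_core = 1/R_stud + 1/R_cav → R_core = 0.004184 K/W
R_outer = 0.019/(0.111×7.62) = 0.02246 K/W
R_total = 0.03977 K/W
Q = ΔT/R_total = 27/0.03977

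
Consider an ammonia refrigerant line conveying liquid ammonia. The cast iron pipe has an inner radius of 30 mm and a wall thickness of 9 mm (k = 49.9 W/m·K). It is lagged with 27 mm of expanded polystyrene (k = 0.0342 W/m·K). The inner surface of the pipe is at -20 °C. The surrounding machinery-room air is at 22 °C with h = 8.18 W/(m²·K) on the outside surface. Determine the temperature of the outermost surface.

For a radial system each layer contributes R = ln(r_out/r_in)/(2πkL); films add R = 1/(hA).
R_cast iron pipe wall = ln(39/30)/(2π×49.9×1) = 8.368×10^-4 K/W
R_expanded polystyrene = ln(66/39)/(2π×0.0342×1) = 2.448 K/W
R_outer film = 1/(h_o·2πr_oL) = 1/(8.18×2π×0.066×1) = 0.2948 K/W
R_total = 2.744 K/W
Q = ΔT/R_total = 42/2.744
Q = 15.3 W/m
T_interface = T_inner + Q·ΣR(inner→interface) = -20 + 15.3×2.449

T ≈ 17.5 °C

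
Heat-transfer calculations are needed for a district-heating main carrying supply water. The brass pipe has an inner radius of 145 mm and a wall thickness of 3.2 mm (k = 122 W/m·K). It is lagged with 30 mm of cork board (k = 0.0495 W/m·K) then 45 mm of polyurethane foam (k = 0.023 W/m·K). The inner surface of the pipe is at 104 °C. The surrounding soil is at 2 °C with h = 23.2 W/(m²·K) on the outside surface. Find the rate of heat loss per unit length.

q′ ≈ 46.8 W/m

Per-layer cylindrical resistances, series-summed:
R_brass pipe wall = ln(148.2/145)/(2π×122×1) = 2.848×10^-5 K/W
R_cork board = ln(178.2/148.2)/(2π×0.0495×1) = 0.5927 K/W
R_polyurethane foam = ln(223.2/178.2)/(2π×0.023×1) = 1.558 K/W
R_outer film = 1/(h_o·2πr_oL) = 1/(23.2×2π×0.2232×1) = 0.03074 K/W
R_total = 2.182 K/W
Q = ΔT/R_total = 102/2.182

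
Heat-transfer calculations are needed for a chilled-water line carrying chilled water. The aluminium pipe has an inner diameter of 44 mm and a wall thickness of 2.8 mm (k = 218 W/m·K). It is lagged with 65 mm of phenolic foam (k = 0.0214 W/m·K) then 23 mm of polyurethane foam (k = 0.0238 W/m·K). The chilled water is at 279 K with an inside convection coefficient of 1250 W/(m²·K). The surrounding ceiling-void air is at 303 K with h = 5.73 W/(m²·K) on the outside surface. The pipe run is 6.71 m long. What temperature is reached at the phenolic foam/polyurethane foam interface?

Cylindrical conduction, so R = ln(r₂/r₁)/(2πkL) per layer, in series:
R_inner film = 1/(h_i·2πr₁L) = 1/(1250×2π×0.022×6.71) = 8.625×10^-4 K/W
R_aluminium pipe wall = ln(24.8/22)/(2π×218×6.71) = 1.303×10^-5 K/W
R_phenolic foam = ln(89.8/24.8)/(2π×0.0214×6.71) = 1.426 K/W
R_polyurethane foam = ln(112.8/89.8)/(2π×0.0238×6.71) = 0.2273 K/W
R_outer film = 1/(h_o·2πr_oL) = 1/(5.73×2π×0.1128×6.71) = 0.0367 K/W
R_total = 1.691 K/W
Q = ΔT/R_total = 24/1.691
Q = 14.2 W
T_interface = T_inner + Q·ΣR(inner→interface) = 279 + 14.2×1.427

T ≈ 299 K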